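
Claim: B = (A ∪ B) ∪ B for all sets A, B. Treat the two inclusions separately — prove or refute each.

Forward inclusion. Let x ∈ B. Then either x ∈ B and x ∉ A; or x ∈ A ∩ B. In each case x ∈ (A ∪ B) ∪ B, so B ⊆ (A ∪ B) ∪ B.

Reverse inclusion. This inclusion fails. Take A = {1}, B = ∅; then 1 ∈ (A ∪ B) ∪ B but 1 ∉ B.

(⊆) holds; (⊇) fails.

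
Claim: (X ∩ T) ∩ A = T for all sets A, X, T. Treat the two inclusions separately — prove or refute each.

(⟸) This inclusion fails. Take A = ∅, X = ∅, T = {1}; then 1 ∈ T but 1 ∉ (X ∩ T) ∩ A.

(⟹) Let x ∈ (X ∩ T) ∩ A. Then x ∈ A ∩ X ∩ T, from which x ∈ T.

The sets are not equal: only the forward inclusion holds.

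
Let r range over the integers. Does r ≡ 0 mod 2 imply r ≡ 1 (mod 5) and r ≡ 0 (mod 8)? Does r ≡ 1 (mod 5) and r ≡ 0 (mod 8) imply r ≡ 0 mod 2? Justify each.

Forward direction. This fails: r = 0 gives 0 ≡ 0 (mod 2) but 0 ≡ 0 (mod 5), so the conjunction on the right does not hold.

Converse. If r ≡ 1 (mod 5) and r ≡ 0 (mod 8), then by the Chinese remainder theorem r ≡ 16 (mod 40). Since 16 ≡ 0 (mod 2) and 2 ∣ 40, we get r ≡ 0 (mod 2).

Only the reverse direction holds.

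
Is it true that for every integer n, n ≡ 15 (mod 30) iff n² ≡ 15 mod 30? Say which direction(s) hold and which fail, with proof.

(⟹) Suppose n ≡ 15 (mod 30). Write n = 30j + 15. Then (30j + 15)² = 900j² + 900j + 225 = 30(30j² + 30j + 7) + 15, so n² ≡ 15 (mod 30).

(⟸) Conversely, suppose n² ≡ 15 (mod 30). The only residue r in {0, …, 29} with r² ≡ 15 (mod 30) is r = 15, so n ≡ 15 (mod 30).

Both directions hold.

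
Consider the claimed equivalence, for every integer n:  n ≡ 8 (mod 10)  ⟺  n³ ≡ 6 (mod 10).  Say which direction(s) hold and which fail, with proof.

(⇒) fails and (⇐) fails.

Forward direction. This fails: take n = 8. Then 8 ≡ 8 (mod 10), but 8³ = 512 ≡ 2 (mod 10), not 6.

Converse. This fails: take n = 6. Then 6³ = 216 ≡ 6 (mod 10), yet 6 ≡ 6 (mod 10), not 8.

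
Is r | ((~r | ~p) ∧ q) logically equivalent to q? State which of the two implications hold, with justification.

Not equivalent: only (⇐) holds.

[⇒] This fails. Under q = F, r = T, p = F, the left side is true but the right side is false.

[⇐] Assume the antecedent. If q is true, r | ((~r | ~p) ∧ q) reduces to true regardless of the other variables. If q is false, the antecedent cannot hold. Either way r | ((~r | ~p) ∧ q) holds.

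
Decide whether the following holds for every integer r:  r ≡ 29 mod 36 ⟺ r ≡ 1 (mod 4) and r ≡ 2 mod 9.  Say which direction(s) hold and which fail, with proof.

(⟹) Suppose r ≡ 29 (mod 36); write r = 36j + 29. Since 4 ∣ 36, reducing mod 4 gives r ≡ 29 ≡ 1 (mod 4); since 9 ∣ 36, reducing mod 9 gives r ≡ 29 ≡ 2 (mod 9).

(⟸) Conversely, if r ≡ 1 (mod 4) and r ≡ 2 (mod 9), then by the Chinese remainder theorem r ≡ 29 (mod 36). This is exactly r ≡ 29 (mod 36).

Both directions hold.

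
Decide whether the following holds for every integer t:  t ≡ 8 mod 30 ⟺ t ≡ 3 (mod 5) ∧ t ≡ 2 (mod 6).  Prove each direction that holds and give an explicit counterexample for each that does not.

Forward direction. Suppose t ≡ 8 (mod 30); write t = 30j + 8. Since 5 ∣ 30, reducing mod 5 gives t ≡ 8 ≡ 3 (mod 5); since 6 ∣ 30, reducing mod 6 gives t ≡ 8 ≡ 2 (mod 6).

Converse. If t ≡ 3 (mod 5) and t ≡ 2 (mod 6), then by the Chinese remainder theorem t ≡ 8 (mod 30). This is exactly t ≡ 8 (mod 30).

Both directions hold; the statement is true.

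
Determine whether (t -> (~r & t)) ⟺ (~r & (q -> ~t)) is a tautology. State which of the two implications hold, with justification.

[⇐] Assume the antecedent. If r is true, the antecedent cannot hold. If r is false, t -> (~r & t) reduces to true regardless of the other variables. Either way t -> (~r & t) holds.

[⇒] This fails. Under r = T, t = F, q = F, the left side is true but the right side is false.

(⇒) fails; (⇐) holds.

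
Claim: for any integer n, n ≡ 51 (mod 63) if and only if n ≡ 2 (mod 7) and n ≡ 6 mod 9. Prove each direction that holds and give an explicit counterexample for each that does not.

Forward direction. Suppose n ≡ 51 (mod 63); write n = 63j + 51. Since 7 ∣ 63, reducing mod 7 gives n ≡ 51 ≡ 2 (mod 7); since 9 ∣ 63, reducing mod 9 gives n ≡ 51 ≡ 6 (mod 9).

Converse. If n ≡ 2 (mod 7) and n ≡ 6 (mod 9), then by the Chinese remainder theorem n ≡ 51 (mod 63). This is exactly n ≡ 51 (mod 63).

The biconditional holds.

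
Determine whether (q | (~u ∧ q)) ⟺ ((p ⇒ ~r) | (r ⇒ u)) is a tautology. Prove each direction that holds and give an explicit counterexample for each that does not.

(⇒) fails and (⇐) fails.

[⇒] This fails. Under p = T, u = F, r = T, q = T, the left side is true but the right side is false.

[⇐] This fails. Under p = F, u = F, r = F, q = F, the left side is false but the right side is true.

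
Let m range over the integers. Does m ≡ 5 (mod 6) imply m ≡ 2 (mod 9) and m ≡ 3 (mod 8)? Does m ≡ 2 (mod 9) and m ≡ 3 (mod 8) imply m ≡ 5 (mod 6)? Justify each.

Only the reverse direction holds.

Forward direction. This fails: m = 65 gives 65 ≡ 5 (mod 6) but 65 ≡ 1 (mod 8), so the conjunction on the right does not hold.

Converse. If m ≡ 2 (mod 9) and m ≡ 3 (mod 8), then by the Chinese remainder theorem m ≡ 11 (mod 72). Since 11 ≡ 5 (mod 6) and 6 ∣ 72, we get m ≡ 5 (mod 6).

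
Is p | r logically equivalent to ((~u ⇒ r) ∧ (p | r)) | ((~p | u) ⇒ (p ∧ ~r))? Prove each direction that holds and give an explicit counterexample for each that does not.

(⇒) Assume the antecedent. If r is true, the consequent reduces to true regardless of the other variables. If r is false, the antecedent forces (r = F, u = F, p = T) or (r = F, u = T, p = T), and the consequent holds there. Either way the consequent holds.

(⇐) Assume the antecedent. If r is true, p | r reduces to true regardless of the other variables. If r is false, the antecedent forces (r = F, u = F, p = T) or (r = F, u = T, p = T), and p | r holds there. Either way p | r holds.

The biconditional holds.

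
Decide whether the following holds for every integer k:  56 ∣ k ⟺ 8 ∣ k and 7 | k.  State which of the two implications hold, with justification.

(⟹) If 56 ∣ k, write k = 56q. Since 56 = 7·8, k = 8·(7q), so 8 ∣ k; and since 56 = 8·7, k = 7·(8q), so 7 ∣ k.

(⟸) Suppose 8 ∣ k and 7 ∣ k. Any common multiple of 8 and 7 is a multiple of their lcm; here gcd(8, 7) = 1, so lcm(8, 7) = 8·7 = 56, so 56 ∣ k.

Both directions hold; the statement is true.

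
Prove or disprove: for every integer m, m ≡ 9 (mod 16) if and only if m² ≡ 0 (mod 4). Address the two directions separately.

Both directions fail.

[⇒] This fails: take m = 9. Then 9 ≡ 9 (mod 16), but 9² = 81 ≡ 1 (mod 4), not 0.

[⇐] This fails: take m = 0. Then 0² = 0 ≡ 0 (mod 4), yet 0 ≡ 0 (mod 16), not 9.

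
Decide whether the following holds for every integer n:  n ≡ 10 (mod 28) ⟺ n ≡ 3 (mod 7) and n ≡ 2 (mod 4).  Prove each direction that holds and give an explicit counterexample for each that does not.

Both directions hold; the statement is true.

Converse. If n ≡ 3 (mod 7) and n ≡ 2 (mod 4), then by the Chinese remainder theorem n ≡ 10 (mod 28). This is exactly n ≡ 10 (mod 28).

Forward direction. Suppose n ≡ 10 (mod 28); write n = 28j + 10. Since 7 ∣ 28, reducing mod 7 gives n ≡ 10 ≡ 3 (mod 7); since 4 ∣ 28, reducing mod 4 gives n ≡ 10 ≡ 2 (mod 4).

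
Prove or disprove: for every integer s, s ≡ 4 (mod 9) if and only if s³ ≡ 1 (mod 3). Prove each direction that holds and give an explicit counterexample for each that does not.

(⇒) holds; (⇐) fails.

(⇒) Suppose s ≡ 4 (mod 9). Then s³ ≡ 4³ = 64 (mod 9), and since 3 ∣ 9, also s³ ≡ 1 (mod 3).

(⇐) This fails: take s = 1. Then 1³ = 1 ≡ 1 (mod 3), yet 1 ≡ 1 (mod 9), not 4.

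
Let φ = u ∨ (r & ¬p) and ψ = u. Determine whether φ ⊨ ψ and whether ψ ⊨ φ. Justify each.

[⇒] This fails. Under u = F, r = T, p = F, the left side is true but the right side is false.

[⇐] Assume the antecedent. If u is true, u ∨ (r & ¬p) reduces to true regardless of the other variables. If u is false, the antecedent cannot hold. Either way u ∨ (r & ¬p) holds.

Only the converse holds.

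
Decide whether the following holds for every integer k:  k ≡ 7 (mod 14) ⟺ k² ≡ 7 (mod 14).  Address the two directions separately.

Forward direction. Suppose k ≡ 7 (mod 14). Write k = 14j + 7. Then (14j + 7)² = 196j² + 196j + 49 = 14(14j² + 14j + 3) + 7, so k² ≡ 7 (mod 14).

Converse. Suppose k² ≡ 7 (mod 14). The only residue r in {0, …, 13} with r² ≡ 7 (mod 14) is r = 7, so k ≡ 7 (mod 14).

Both directions hold.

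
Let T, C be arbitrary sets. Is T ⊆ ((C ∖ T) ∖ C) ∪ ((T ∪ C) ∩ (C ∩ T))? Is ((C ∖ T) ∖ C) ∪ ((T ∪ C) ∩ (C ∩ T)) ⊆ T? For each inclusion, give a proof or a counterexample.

Forward inclusion. This inclusion fails. Take T = {1}, C = ∅; then 1 ∈ T but 1 ∉ ((C ∖ T) ∖ C) ∪ ((T ∪ C) ∩ (C ∩ T)).

Reverse inclusion. Let x ∈ ((C ∖ T) ∖ C) ∪ ((T ∪ C) ∩ (C ∩ T)). Then x ∈ T ∩ C, from which x ∈ T.

(⊆) fails; (⊇) holds.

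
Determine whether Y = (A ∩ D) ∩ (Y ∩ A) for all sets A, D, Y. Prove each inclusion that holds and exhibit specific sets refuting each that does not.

The sets are not equal: only the reverse inclusion holds.

(⊆) This inclusion fails. Take A = ∅, D = ∅, Y = {1}; then 1 ∈ Y but 1 ∉ (A ∩ D) ∩ (Y ∩ A).

(⊇) Let x ∈ (A ∩ D) ∩ (Y ∩ A). Then x ∈ A ∩ D ∩ Y, from which x ∈ Y.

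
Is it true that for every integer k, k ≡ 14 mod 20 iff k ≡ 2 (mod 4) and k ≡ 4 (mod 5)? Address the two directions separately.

Both directions hold.

(⇒) Suppose k ≡ 14 (mod 20); write k = 20j + 14. Since 4 ∣ 20, reducing mod 4 gives k ≡ 14 ≡ 2 (mod 4); since 5 ∣ 20, reducing mod 5 gives k ≡ 14 ≡ 4 (mod 5).

(⇐) Conversely, if k ≡ 2 (mod 4) and k ≡ 4 (mod 5), then by the Chinese remainder theorem k ≡ 14 (mod 20). This is exactly k ≡ 14 (mod 20).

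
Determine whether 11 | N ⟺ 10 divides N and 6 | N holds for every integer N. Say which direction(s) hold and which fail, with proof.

(⟹) This fails: take N = 11. Certainly 11 ∣ 11, but 10 ∤ 11.

(⟸) This fails: take N = 30. Both 10 ∣ 30 and 6 ∣ 30, yet 30 is not a multiple of 11 (since 30 = 2·11 + 8), so 11 ∤ 30.

Neither direction holds.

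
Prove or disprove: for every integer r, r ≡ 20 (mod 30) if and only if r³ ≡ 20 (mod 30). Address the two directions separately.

Forward direction. Suppose r ≡ 20 (mod 30). Write r = 30j + 20. Then (30j + 20)³ = 27000j³ + 54000j² + 36000j + 8000 = 30(900j³ + 1800j² + 1200j + 266) + 20, so r³ ≡ 20 (mod 30).

Converse. Suppose r³ ≡ 20 (mod 30). The only residue r in {0, …, 29} with r³ ≡ 20 (mod 30) is r = 20, so r ≡ 20 (mod 30).

The biconditional holds.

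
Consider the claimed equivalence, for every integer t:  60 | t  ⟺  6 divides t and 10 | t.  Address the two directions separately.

Forward direction. If 60 ∣ t, write t = 60q. Since 60 = 10·6, t = 6·(10q), so 6 ∣ t; and since 60 = 6·10, t = 10·(6q), so 10 ∣ t.

Converse. This fails: take t = 30. Both 6 ∣ 30 and 10 ∣ 30, yet 30 is not a multiple of 60 (since 30 = 0·60 + 30), so 60 ∤ 30.

Only the forward direction holds.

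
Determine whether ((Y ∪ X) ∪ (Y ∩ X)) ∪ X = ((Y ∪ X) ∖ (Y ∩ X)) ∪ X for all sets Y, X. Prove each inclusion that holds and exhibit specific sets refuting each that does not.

The two sets are equal.

(⊆) Let x ∈ ((Y ∪ X) ∪ (Y ∩ X)) ∪ X. Then either x ∈ Y and x ∉ X; or x ∈ X and x ∉ Y; or x ∈ Y ∩ X. In each case x ∈ ((Y ∪ X) ∖ (Y ∩ X)) ∪ X, so ((Y ∪ X) ∪ (Y ∩ X)) ∪ X ⊆ ((Y ∪ X) ∖ (Y ∩ X)) ∪ X.

(⊇) Let x ∈ ((Y ∪ X) ∖ (Y ∩ X)) ∪ X. Then either x ∈ Y and x ∉ X; or x ∈ X and x ∉ Y; or x ∈ Y ∩ X. In each case x ∈ ((Y ∪ X) ∪ (Y ∩ X)) ∪ X, so ((Y ∪ X) ∖ (Y ∩ X)) ∪ X ⊆ ((Y ∪ X) ∪ (Y ∩ X)) ∪ X.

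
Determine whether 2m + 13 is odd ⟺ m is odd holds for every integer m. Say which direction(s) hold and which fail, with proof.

(→) This fails: take m = 6. Then 2m + 13 = 25, which is odd, yet m = 6 is even, not odd.

(←) Suppose m is odd. Since 2 is even, 2m is even for every m, so 2m + 13 has the same parity as 13, which is odd. Hence 2m + 13 is odd.

The forward direction fails; the converse holds.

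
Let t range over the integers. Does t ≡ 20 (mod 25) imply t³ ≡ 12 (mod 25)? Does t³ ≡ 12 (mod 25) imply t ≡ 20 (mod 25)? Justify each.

(⟹) This fails: take t = 20. Then 20 ≡ 20 (mod 25), but 20³ = 8000 ≡ 0 (mod 25), not 12.

(⟸) This fails: take t = 8. Then 8³ = 512 ≡ 12 (mod 25), yet 8 ≡ 8 (mod 25), not 20.

Neither implication holds.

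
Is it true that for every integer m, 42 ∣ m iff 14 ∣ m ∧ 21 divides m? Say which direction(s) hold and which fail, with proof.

Both directions hold.

(⇒) If 42 ∣ m, write m = 42q. Since 42 = 3·14, m = 14·(3q), so 14 ∣ m; and since 42 = 2·21, m = 21·(2q), so 21 ∣ m.

(⇐) Suppose 14 ∣ m and 21 ∣ m. Any common multiple of 14 and 21 is a multiple of their lcm; here lcm(14, 21) = 14·21/gcd(14, 21) = 294/7 = 42, so 42 ∣ m.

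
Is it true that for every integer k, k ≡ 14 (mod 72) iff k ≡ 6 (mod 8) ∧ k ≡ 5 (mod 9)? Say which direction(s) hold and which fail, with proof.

[⇒] Suppose k ≡ 14 (mod 72); write k = 72j + 14. Since 8 ∣ 72, reducing mod 8 gives k ≡ 14 ≡ 6 (mod 8); since 9 ∣ 72, reducing mod 9 gives k ≡ 14 ≡ 5 (mod 9).

[⇐] Conversely, if k ≡ 6 (mod 8) and k ≡ 5 (mod 9), then by the Chinese remainder theorem k ≡ 14 (mod 72). This is exactly k ≡ 14 (mod 72).

The biconditional holds.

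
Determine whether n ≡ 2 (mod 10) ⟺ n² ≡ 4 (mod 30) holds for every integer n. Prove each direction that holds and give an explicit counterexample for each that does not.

(→) This fails: take n = 12. Then 12 ≡ 2 (mod 10), but 12² = 144 ≡ 24 (mod 30), not 4.

(←) This fails: take n = 8. Then 8² = 64 ≡ 4 (mod 30), yet 8 ≡ 8 (mod 10), not 2.

Neither direction holds.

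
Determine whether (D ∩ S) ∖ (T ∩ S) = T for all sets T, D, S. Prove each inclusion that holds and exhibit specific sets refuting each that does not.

(⟹) This inclusion fails. Take T = ∅, D = {1}, S = {1}; then 1 ∈ (D ∩ S) ∖ (T ∩ S) but 1 ∉ T.

(⟸) This inclusion fails. Take T = {1}, D = ∅, S = ∅; then 1 ∈ T but 1 ∉ (D ∩ S) ∖ (T ∩ S).

Neither inclusion holds.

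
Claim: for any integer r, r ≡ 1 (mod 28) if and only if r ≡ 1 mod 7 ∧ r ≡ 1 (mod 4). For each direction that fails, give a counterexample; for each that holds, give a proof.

The biconditional holds.

(⟹) Suppose r ≡ 1 (mod 28); write r = 28j + 1. Since 7 ∣ 28, reducing mod 7 gives r ≡ 1 (mod 7); since 4 ∣ 28, reducing mod 4 gives r ≡ 1 (mod 4).

(⟸) Conversely, if r ≡ 1 (mod 7) and r ≡ 1 (mod 4), then by the Chinese remainder theorem r ≡ 1 (mod 28). This is exactly r ≡ 1 (mod 28).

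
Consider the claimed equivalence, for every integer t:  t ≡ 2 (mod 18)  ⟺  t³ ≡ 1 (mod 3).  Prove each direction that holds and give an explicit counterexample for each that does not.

(⇒) This fails: take t = 2. Then 2 ≡ 2 (mod 18), but 2³ = 8 ≡ 2 (mod 3), not 1.

(⇐) This fails: take t = 1. Then 1³ = 1 ≡ 1 (mod 3), yet 1 ≡ 1 (mod 18), not 2.

Both directions fail.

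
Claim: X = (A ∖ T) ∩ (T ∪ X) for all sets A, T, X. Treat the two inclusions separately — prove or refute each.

Only the reverse inclusion holds.

(⊇) Let x ∈ (A ∖ T) ∩ (T ∪ X). Then x ∈ A ∩ X and x ∉ T, from which x ∈ X.

(⊆) This inclusion fails. Take A = ∅, T = ∅, X = {1}; then 1 ∈ X but 1 ∉ (A ∖ T) ∩ (T ∪ X).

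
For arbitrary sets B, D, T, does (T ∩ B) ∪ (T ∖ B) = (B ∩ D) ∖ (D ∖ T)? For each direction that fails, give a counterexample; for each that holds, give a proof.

(⟹) This inclusion fails. Take B = ∅, D = ∅, T = {1}; then 1 ∈ (T ∩ B) ∪ (T ∖ B) but 1 ∉ (B ∩ D) ∖ (D ∖ T).

(⟸) Let x ∈ (B ∩ D) ∖ (D ∖ T). Then x ∈ B ∩ D ∩ T, from which x ∈ (T ∩ B) ∪ (T ∖ B).

Only the reverse inclusion holds.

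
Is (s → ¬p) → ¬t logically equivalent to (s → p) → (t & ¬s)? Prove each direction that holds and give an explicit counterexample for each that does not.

(→) This fails. Under p = F, s = F, t = F, the left side is true but the right side is false.

(←) This fails. Under p = F, s = F, t = T, the left side is false but the right side is true.

Both directions fail.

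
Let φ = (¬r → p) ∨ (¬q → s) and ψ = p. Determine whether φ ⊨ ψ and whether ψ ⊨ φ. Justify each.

Only the converse holds.

Forward direction. This fails. Under p = F, q = T, r = F, s = F, the left side is true but the right side is false.

Converse. Assume the antecedent. If p is true, (¬r → p) ∨ (¬q → s) reduces to true regardless of the other variables. If p is false, the antecedent cannot hold. Either way (¬r → p) ∨ (¬q → s) holds.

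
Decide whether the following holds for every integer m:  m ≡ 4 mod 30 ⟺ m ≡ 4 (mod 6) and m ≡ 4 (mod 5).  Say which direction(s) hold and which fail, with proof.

[⇒] Suppose m ≡ 4 (mod 30); write m = 30j + 4. Since 6 ∣ 30, reducing mod 6 gives m ≡ 4 (mod 6); since 5 ∣ 30, reducing mod 5 gives m ≡ 4 (mod 5).

[⇐] Conversely, if m ≡ 4 (mod 6) and m ≡ 4 (mod 5), then by the Chinese remainder theorem m ≡ 4 (mod 30). This is exactly m ≡ 4 (mod 30).

The biconditional holds.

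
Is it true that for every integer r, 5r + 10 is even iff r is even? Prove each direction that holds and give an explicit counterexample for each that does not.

[⇒] Suppose 5r + 10 is even. Since 5 is odd, 5r and r have the same parity, so 5r + 10 ≡ r + 10 (mod 2). As 10 is even, 5r + 10 is even exactly when r is even. Thus r is even.

[⇐] Conversely, suppose r is even; write r = 2j. Then 5r + 10 = 5·(2j) + 10 = 2·5j + 10, which is even.

Both directions hold.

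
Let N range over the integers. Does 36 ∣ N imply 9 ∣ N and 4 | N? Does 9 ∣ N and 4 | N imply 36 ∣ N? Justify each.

(→) If 36 ∣ N, write N = 36q. Since 36 = 4·9, N = 9·(4q), so 9 ∣ N; and since 36 = 9·4, N = 4·(9q), so 4 ∣ N.

(←) Suppose 9 ∣ N and 4 ∣ N. Any common multiple of 9 and 4 is a multiple of their lcm; here gcd(9, 4) = 1, so lcm(9, 4) = 9·4 = 36, so 36 ∣ N.

Both implications hold.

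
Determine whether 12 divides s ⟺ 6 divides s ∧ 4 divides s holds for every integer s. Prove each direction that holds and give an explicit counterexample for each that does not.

Both implications hold.

(⇒) If 12 ∣ s, write s = 12q. Since 12 = 2·6, s = 6·(2q), so 6 ∣ s; and since 12 = 3·4, s = 4·(3q), so 4 ∣ s.

(⇐) Suppose 6 ∣ s and 4 ∣ s. Any common multiple of 6 and 4 is a multiple of their lcm; here lcm(6, 4) = 6·4/gcd(6, 4) = 24/2 = 12, so 12 ∣ s.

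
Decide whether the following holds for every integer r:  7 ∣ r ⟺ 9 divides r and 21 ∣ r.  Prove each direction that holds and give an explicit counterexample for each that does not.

(⟹) This fails: take r = 7. Certainly 7 ∣ 7, but 9 ∤ 7.

(⟸) Suppose 9 ∣ r and 21 ∣ r. Any common multiple of 9 and 21 is a multiple of their lcm; here lcm(9, 21) = 9·21/gcd(9, 21) = 189/3 = 63, so 63 ∣ r. Since 7 ∣ 63, it follows that 7 ∣ r.

The forward direction fails; the converse holds.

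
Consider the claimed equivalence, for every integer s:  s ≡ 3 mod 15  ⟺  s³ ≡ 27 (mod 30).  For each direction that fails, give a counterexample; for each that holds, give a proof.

Only the reverse direction holds.

[⇒] This fails: take s = 18. Then 18 ≡ 3 (mod 15), but 18³ = 5832 ≡ 12 (mod 30), not 27.

[⇐] Conversely, the residues r modulo 30 with r³ ≡ 27 (mod 30) are exactly {3}, and each is ≡ 3 (mod 15).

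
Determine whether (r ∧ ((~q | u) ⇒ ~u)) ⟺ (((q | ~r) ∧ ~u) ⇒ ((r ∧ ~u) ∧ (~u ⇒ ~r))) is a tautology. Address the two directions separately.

(⟹) This fails. Under r = T, u = F, q = T, the left side is true but the right side is false.

(⟸) This fails. Under r = F, u = T, q = F, the left side is false but the right side is true.

Both directions fail.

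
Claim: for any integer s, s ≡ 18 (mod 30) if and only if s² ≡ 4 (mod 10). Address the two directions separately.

Only the forward direction holds.

(→) Suppose s ≡ 18 (mod 30). Then s² ≡ 18² = 324 (mod 30), and since 10 ∣ 30, also s² ≡ 4 (mod 10).

(←) This fails: take s = 2. Then 2² = 4 ≡ 4 (mod 10), yet 2 ≡ 2 (mod 30), not 18.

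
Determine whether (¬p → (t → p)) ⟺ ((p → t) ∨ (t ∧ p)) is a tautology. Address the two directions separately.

Forward direction. This fails. Under t = F, p = T, the left side is true but the right side is false.

Converse. This fails. Under t = T, p = F, the left side is false but the right side is true.

Both directions fail.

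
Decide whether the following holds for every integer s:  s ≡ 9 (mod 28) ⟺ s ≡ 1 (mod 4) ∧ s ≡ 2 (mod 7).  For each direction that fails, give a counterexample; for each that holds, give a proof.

Equivalent; both directions hold.

(→) Suppose s ≡ 9 (mod 28); write s = 28j + 9. Since 4 ∣ 28, reducing mod 4 gives s ≡ 9 ≡ 1 (mod 4); since 7 ∣ 28, reducing mod 7 gives s ≡ 9 ≡ 2 (mod 7).

(←) Conversely, if s ≡ 1 (mod 4) and s ≡ 2 (mod 7), then by the Chinese remainder theorem s ≡ 9 (mod 28). This is exactly s ≡ 9 (mod 28).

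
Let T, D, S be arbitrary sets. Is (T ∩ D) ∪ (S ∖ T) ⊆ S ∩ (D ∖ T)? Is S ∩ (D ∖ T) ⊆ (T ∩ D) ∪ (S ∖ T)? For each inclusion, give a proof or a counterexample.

(⊆) fails; (⊇) holds.

Forward inclusion. This inclusion fails. Take T = {1}, D = {1}, S = ∅; then 1 ∈ (T ∩ D) ∪ (S ∖ T) but 1 ∉ S ∩ (D ∖ T).

Reverse inclusion. Let x ∈ S ∩ (D ∖ T). Then x ∈ D ∩ S and x ∉ T, from which x ∈ (T ∩ D) ∪ (S ∖ T).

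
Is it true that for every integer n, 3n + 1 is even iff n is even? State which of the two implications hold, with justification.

Both directions fail.

(⟹) This fails: n = 5 gives 3n + 1 = 16, which is even, but 5 is odd, not even.

(⟸) This also fails: n = 2 is even, but 3n + 1 = 7 is odd, not even.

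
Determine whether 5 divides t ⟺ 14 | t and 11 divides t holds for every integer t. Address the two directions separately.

Neither direction holds.

(⟹) This fails: take t = 5. Certainly 5 ∣ 5, but 14 ∤ 5.

(⟸) This fails: take t = 154. Both 14 ∣ 154 and 11 ∣ 154, yet 154 is not a multiple of 5 (since 154 = 30·5 + 4), so 5 ∤ 154.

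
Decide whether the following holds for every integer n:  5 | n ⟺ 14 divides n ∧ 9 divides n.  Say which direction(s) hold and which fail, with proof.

Both directions fail.

[⇒] This fails: take n = 5. Certainly 5 ∣ 5, but 14 ∤ 5.

[⇐] This fails: take n = 126. Both 14 ∣ 126 and 9 ∣ 126, yet 126 is not a multiple of 5 (since 126 = 25·5 + 1), so 5 ∤ 126.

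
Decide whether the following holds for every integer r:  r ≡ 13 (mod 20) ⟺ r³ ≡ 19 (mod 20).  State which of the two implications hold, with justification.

(⇒) fails and (⇐) fails.

(⇒) This fails: take r = 13. Then 13 ≡ 13 (mod 20), but 13³ = 2197 ≡ 17 (mod 20), not 19.

(⇐) This fails: take r = 19. Then 19³ = 6859 ≡ 19 (mod 20), yet 19 ≡ 19 (mod 20), not 13.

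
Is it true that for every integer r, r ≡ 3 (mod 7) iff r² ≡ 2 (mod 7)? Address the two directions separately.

[⇒] Suppose r ≡ 3 (mod 7). Write r = 7j + 3. Then (7j + 3)² = 49j² + 42j + 9 = 7(7j² + 6j + 1) + 2, so r² ≡ 2 (mod 7).

[⇐] This fails: take r = 4. Then 4² = 16 ≡ 2 (mod 7), yet 4 ≡ 4 (mod 7), not 3.

Only the forward implication holds.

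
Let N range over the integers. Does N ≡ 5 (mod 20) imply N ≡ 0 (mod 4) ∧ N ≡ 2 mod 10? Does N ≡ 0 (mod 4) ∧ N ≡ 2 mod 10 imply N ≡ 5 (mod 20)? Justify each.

Neither implication holds.

(⟹) This fails: N = 5 gives 5 ≡ 5 (mod 20) but 5 ≡ 1 (mod 4), so the conjunction on the right does not hold.

(⟸) This fails: N = 12 satisfies both congruences on the right (12 ≡ 0 mod 4 and 12 ≡ 2 mod 10) yet 12 ≡ 12 (mod 20), not 5.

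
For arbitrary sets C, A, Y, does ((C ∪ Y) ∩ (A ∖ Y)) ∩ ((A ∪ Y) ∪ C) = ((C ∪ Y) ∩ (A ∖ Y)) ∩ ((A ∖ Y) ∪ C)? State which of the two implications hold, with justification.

(⊆) Let x ∈ ((C ∪ Y) ∩ (A ∖ Y)) ∩ ((A ∪ Y) ∪ C). Then x ∈ C ∩ A and x ∉ Y, from which x ∈ ((C ∪ Y) ∩ (A ∖ Y)) ∩ ((A ∖ Y) ∪ C).

(⊇) Let x ∈ ((C ∪ Y) ∩ (A ∖ Y)) ∩ ((A ∖ Y) ∪ C). Then x ∈ C ∩ A and x ∉ Y, from which x ∈ ((C ∪ Y) ∩ (A ∖ Y)) ∩ ((A ∪ Y) ∪ C).

The two sets are equal.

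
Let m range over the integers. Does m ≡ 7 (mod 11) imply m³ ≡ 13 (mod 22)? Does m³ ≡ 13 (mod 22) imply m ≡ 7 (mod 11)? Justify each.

[⇒] This fails: take m = 18. Then 18 ≡ 7 (mod 11), but 18³ = 5832 ≡ 2 (mod 22), not 13.

[⇐] Conversely, the residues r modulo 22 with r³ ≡ 13 (mod 22) are exactly {7}, and each is ≡ 7 (mod 11).

Not equivalent: only (⇐) holds.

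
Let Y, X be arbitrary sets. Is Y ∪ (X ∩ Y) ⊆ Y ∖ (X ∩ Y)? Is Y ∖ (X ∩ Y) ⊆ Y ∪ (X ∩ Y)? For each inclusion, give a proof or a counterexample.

The sets are not equal: only the reverse inclusion holds.

(⟹) This inclusion fails. Take Y = {1}, X = {1}; then 1 ∈ Y ∪ (X ∩ Y) but 1 ∉ Y ∖ (X ∩ Y).

(⟸) Let x ∈ Y ∖ (X ∩ Y). Then x ∈ Y and x ∉ X, from which x ∈ Y ∪ (X ∩ Y).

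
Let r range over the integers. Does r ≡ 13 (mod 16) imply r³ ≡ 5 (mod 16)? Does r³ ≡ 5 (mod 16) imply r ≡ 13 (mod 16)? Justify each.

Forward direction. Suppose r ≡ 13 (mod 16). Write r = 16j + 13. Then (16j + 13)³ = 4096j³ + 9984j² + 8112j + 2197 = 16(256j³ + 624j² + 507j + 137) + 5, so r³ ≡ 5 (mod 16).

Converse. Suppose r³ ≡ 5 (mod 16). The only residue r in {0, …, 15} with r³ ≡ 5 (mod 16) is r = 13, so r ≡ 13 (mod 16).

Both directions hold; the statement is true.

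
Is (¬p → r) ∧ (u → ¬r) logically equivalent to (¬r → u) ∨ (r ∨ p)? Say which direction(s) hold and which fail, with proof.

[⇒] Assume the antecedent. If r is true, (¬r → u) ∨ (r ∨ p) reduces to true regardless of the other variables. If r is false, the antecedent forces (r = F, u = F, p = T) or (r = F, u = T, p = T), and (¬r → u) ∨ (r ∨ p) holds there. Either way (¬r → u) ∨ (r ∨ p) holds.

[⇐] This fails. Under r = F, u = T, p = F, the left side is false but the right side is true.

The forward direction holds; the converse fails.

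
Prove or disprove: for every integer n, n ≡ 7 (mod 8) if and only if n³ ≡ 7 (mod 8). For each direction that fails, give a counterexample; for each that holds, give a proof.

Converse. Suppose n³ ≡ 7 (mod 8). The only residue r in {0, …, 7} with r³ ≡ 7 (mod 8) is r = 7, so n ≡ 7 (mod 8).

Forward direction. Suppose n ≡ 7 (mod 8). Write n = 8j + 7. Then (8j + 7)³ = 512j³ + 1344j² + 1176j + 343 = 8(64j³ + 168j² + 147j + 42) + 7, so n³ ≡ 7 (mod 8).

The biconditional holds.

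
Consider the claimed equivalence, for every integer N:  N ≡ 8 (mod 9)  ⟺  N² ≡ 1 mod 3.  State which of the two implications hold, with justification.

(⇒) holds; (⇐) fails.

[⇐] This fails: take N = 1. Then 1² = 1 ≡ 1 (mod 3), yet 1 ≡ 1 (mod 9), not 8.

[⇒] Suppose N ≡ 8 (mod 9). Then N² ≡ 8² = 64 (mod 9), and since 3 ∣ 9, also N² ≡ 1 (mod 3).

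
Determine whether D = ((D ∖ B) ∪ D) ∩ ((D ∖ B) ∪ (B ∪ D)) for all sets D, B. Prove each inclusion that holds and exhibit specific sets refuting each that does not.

Both inclusions hold; the sets are equal.

(⟹) Let x ∈ D. Then either x ∈ D and x ∉ B; or x ∈ D ∩ B. In each case x ∈ ((D ∖ B) ∪ D) ∩ ((D ∖ B) ∪ (B ∪ D)), so D ⊆ ((D ∖ B) ∪ D) ∩ ((D ∖ B) ∪ (B ∪ D)).

(⟸) Let x ∈ ((D ∖ B) ∪ D) ∩ ((D ∖ B) ∪ (B ∪ D)). Then either x ∈ D and x ∉ B; or x ∈ D ∩ B. In each case x ∈ D, so ((D ∖ B) ∪ D) ∩ ((D ∖ B) ∪ (B ∪ D)) ⊆ D.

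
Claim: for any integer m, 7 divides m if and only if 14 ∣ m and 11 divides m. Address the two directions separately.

Only the converse holds.

(→) This fails: take m = 7. Certainly 7 ∣ 7, but 14 ∤ 7.

(←) Suppose 14 ∣ m and 11 ∣ m. Any common multiple of 14 and 11 is a multiple of their lcm; here gcd(14, 11) = 1, so lcm(14, 11) = 14·11 = 154, so 154 ∣ m. Since 7 ∣ 154, it follows that 7 ∣ m.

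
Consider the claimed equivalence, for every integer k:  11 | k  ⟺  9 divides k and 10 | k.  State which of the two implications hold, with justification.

Forward direction. This fails: take k = 11. Certainly 11 ∣ 11, but 9 ∤ 11.

Converse. This fails: take k = 90. Both 9 ∣ 90 and 10 ∣ 90, yet 90 is not a multiple of 11 (since 90 = 8·11 + 2), so 11 ∤ 90.

Neither implication holds.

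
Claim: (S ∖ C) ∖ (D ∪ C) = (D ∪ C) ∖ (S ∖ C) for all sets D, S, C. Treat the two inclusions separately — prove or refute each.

(⊆) fails and (⊇) fails.

(⊆) This inclusion fails. Take D = ∅, S = {1}, C = ∅; then 1 ∈ (S ∖ C) ∖ (D ∪ C) but 1 ∉ (D ∪ C) ∖ (S ∖ C).

(⊇) This inclusion fails. Take D = {1}, S = ∅, C = ∅; then 1 ∈ (D ∪ C) ∖ (S ∖ C) but 1 ∉ (S ∖ C) ∖ (D ∪ C).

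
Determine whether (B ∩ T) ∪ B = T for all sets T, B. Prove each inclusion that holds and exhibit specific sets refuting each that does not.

Both inclusions fail.

(⟹) This inclusion fails. Take T = ∅, B = {1}; then 1 ∈ (B ∩ T) ∪ B but 1 ∉ T.

(⟸) This inclusion fails. Take T = {1}, B = ∅; then 1 ∈ T but 1 ∉ (B ∩ T) ∪ B.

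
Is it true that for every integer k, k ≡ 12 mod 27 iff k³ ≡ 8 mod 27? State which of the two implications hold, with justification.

Both directions fail.

(⟹) This fails: take k = 12. Then 12 ≡ 12 (mod 27), but 12³ = 1728 ≡ 0 (mod 27), not 8.

(⟸) This fails: take k = 2. Then 2³ = 8 ≡ 8 (mod 27), yet 2 ≡ 2 (mod 27), not 12.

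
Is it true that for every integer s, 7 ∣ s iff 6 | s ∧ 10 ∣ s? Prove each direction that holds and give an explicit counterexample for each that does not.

Forward direction. This fails: take s = 7. Certainly 7 ∣ 7, but 6 ∤ 7.

Converse. This fails: take s = 30. Both 6 ∣ 30 and 10 ∣ 30, yet 30 is not a multiple of 7 (since 30 = 4·7 + 2), so 7 ∤ 30.

(⇒) fails and (⇐) fails.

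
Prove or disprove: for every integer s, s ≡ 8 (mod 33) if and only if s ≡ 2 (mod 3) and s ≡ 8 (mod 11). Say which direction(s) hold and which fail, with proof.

Equivalent; both directions hold.

(⇐) If s ≡ 2 (mod 3) and s ≡ 8 (mod 11), then by the Chinese remainder theorem s ≡ 8 (mod 33). This is exactly s ≡ 8 (mod 33).

(⇒) Suppose s ≡ 8 (mod 33); write s = 33j + 8. Since 3 ∣ 33, reducing mod 3 gives s ≡ 8 ≡ 2 (mod 3); since 11 ∣ 33, reducing mod 11 gives s ≡ 8 (mod 11).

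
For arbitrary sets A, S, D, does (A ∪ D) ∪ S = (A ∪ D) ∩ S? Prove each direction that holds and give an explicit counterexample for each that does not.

Only the reverse inclusion holds.

(⟹) This inclusion fails. Take A = {1}, S = ∅, D = ∅; then 1 ∈ (A ∪ D) ∪ S but 1 ∉ (A ∪ D) ∩ S.

(⟸) Let x ∈ (A ∪ D) ∩ S. Then either x ∈ A ∩ S and x ∉ D; or x ∈ S ∩ D and x ∉ A; or x ∈ A ∩ S ∩ D. In each case x ∈ (A ∪ D) ∪ S, so (A ∪ D) ∩ S ⊆ (A ∪ D) ∪ S.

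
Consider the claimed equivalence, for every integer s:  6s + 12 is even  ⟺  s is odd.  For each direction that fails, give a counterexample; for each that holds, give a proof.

Only the converse holds.

(⇐) Suppose s is odd. Since 6 is even, 6s is even for every s, so 6s + 12 has the same parity as 12, which is even. Hence 6s + 12 is even.

(⇒) This fails: take s = 2. Then 6s + 12 = 24, which is even, yet s = 2 is even, not odd.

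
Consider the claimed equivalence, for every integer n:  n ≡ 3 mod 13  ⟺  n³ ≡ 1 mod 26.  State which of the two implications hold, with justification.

(⇒) This fails: take n = 16. Then 16 ≡ 3 (mod 13), but 16³ = 4096 ≡ 14 (mod 26), not 1.

(⇐) This fails: take n = 1. Then 1³ = 1 ≡ 1 (mod 26), yet 1 ≡ 1 (mod 13), not 3.

Both directions fail.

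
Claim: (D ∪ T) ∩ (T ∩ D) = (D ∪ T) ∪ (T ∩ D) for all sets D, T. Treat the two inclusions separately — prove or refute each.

The sets are not equal: only the forward inclusion holds.

(⊆) Let x ∈ (D ∪ T) ∩ (T ∩ D). Then x ∈ D ∩ T, from which x ∈ (D ∪ T) ∪ (T ∩ D).

(⊇) This inclusion fails. Take D = {1}, T = ∅; then 1 ∈ (D ∪ T) ∪ (T ∩ D) but 1 ∉ (D ∪ T) ∩ (T ∩ D).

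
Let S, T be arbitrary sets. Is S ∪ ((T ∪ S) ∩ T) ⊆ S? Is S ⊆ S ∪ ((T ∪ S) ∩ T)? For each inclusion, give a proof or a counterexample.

Only the reverse inclusion holds.

Forward inclusion. This inclusion fails. Take S = ∅, T = {1}; then 1 ∈ S ∪ ((T ∪ S) ∩ T) but 1 ∉ S.

Reverse inclusion. Let x ∈ S. Then either x ∈ S and x ∉ T; or x ∈ S ∩ T. In each case x ∈ S ∪ ((T ∪ S) ∩ T), so S ⊆ S ∪ ((T ∪ S) ∩ T).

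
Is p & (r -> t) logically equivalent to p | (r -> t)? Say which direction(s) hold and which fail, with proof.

Not equivalent: only (⇒) holds.

(⇒) Assume the antecedent. If p is true, p | (r -> t) reduces to true regardless of the other variables. If p is false, the antecedent cannot hold. Either way p | (r -> t) holds.

(⇐) This fails. Under p = F, r = F, t = F, the left side is false but the right side is true.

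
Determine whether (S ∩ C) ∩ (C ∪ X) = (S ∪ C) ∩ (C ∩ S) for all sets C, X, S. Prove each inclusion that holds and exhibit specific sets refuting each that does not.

Both inclusions hold; the sets are equal.

Forward inclusion. Let x ∈ (S ∩ C) ∩ (C ∪ X). Then either x ∈ C ∩ S and x ∉ X; or x ∈ C ∩ X ∩ S. In each case x ∈ (S ∪ C) ∩ (C ∩ S), so (S ∩ C) ∩ (C ∪ X) ⊆ (S ∪ C) ∩ (C ∩ S).

Reverse inclusion. Let x ∈ (S ∪ C) ∩ (C ∩ S). Then either x ∈ C ∩ S and x ∉ X; or x ∈ C ∩ X ∩ S. In each case x ∈ (S ∩ C) ∩ (C ∪ X), so (S ∪ C) ∩ (C ∩ S) ⊆ (S ∩ C) ∩ (C ∪ X).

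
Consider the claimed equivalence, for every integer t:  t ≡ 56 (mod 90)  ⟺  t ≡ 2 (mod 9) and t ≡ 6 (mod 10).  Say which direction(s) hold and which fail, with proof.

Both directions hold.

(⇒) Suppose t ≡ 56 (mod 90); write t = 90j + 56. Since 9 ∣ 90, reducing mod 9 gives t ≡ 56 ≡ 2 (mod 9); since 10 ∣ 90, reducing mod 10 gives t ≡ 56 ≡ 6 (mod 10).

(⇐) Conversely, if t ≡ 2 (mod 9) and t ≡ 6 (mod 10), then by the Chinese remainder theorem t ≡ 56 (mod 90). This is exactly t ≡ 56 (mod 90).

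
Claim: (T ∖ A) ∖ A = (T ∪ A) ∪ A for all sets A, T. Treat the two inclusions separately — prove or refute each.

(⊆) holds; (⊇) fails.

(⟹) Let x ∈ (T ∖ A) ∖ A. Then x ∈ T and x ∉ A, from which x ∈ (T ∪ A) ∪ A.

(⟸) This inclusion fails. Take A = {1}, T = ∅; then 1 ∈ (T ∪ A) ∪ A but 1 ∉ (T ∖ A) ∖ A.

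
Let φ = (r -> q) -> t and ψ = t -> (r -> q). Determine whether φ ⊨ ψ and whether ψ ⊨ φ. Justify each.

Forward direction. This fails. Under r = T, t = T, q = F, the left side is true but the right side is false.

Converse. This fails. Under r = F, t = F, q = F, the left side is false but the right side is true.

Neither implication holds.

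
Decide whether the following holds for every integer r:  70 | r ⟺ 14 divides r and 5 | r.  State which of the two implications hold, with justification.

The biconditional holds.

(⟹) If 70 ∣ r, write r = 70q. Since 70 = 5·14, r = 14·(5q), so 14 ∣ r; and since 70 = 14·5, r = 5·(14q), so 5 ∣ r.

(⟸) Suppose 14 ∣ r and 5 ∣ r. Any common multiple of 14 and 5 is a multiple of their lcm; here gcd(14, 5) = 1, so lcm(14, 5) = 14·5 = 70, so 70 ∣ r.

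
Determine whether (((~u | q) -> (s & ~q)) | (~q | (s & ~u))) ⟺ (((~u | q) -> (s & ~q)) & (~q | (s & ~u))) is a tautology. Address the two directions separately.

(⟹) This fails. Under u = F, s = F, q = F, the left side is true but the right side is false.

(⟸) Assume the antecedent. If u is true, the antecedent forces (u = T, s = F, q = F) or (u = T, s = T, q = F), and the consequent holds there. If u is false, the antecedent forces (u = F, s = T, q = F), and the consequent holds there. Either way the consequent holds.

(⇒) fails; (⇐) holds.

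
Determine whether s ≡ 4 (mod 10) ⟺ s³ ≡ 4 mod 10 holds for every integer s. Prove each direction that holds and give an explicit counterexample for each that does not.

Converse. Suppose s³ ≡ 4 (mod 10). The only residue r in {0, …, 9} with r³ ≡ 4 (mod 10) is r = 4, so s ≡ 4 (mod 10).

Forward direction. Suppose s ≡ 4 (mod 10). Write s = 10j + 4. Then (10j + 4)³ = 1000j³ + 1200j² + 480j + 64 = 10(100j³ + 120j² + 48j + 6) + 4, so s³ ≡ 4 (mod 10).

Equivalent; both directions hold.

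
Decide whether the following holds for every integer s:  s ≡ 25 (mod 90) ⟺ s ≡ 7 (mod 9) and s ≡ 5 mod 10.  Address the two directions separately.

(⇐) If s ≡ 7 (mod 9) and s ≡ 5 (mod 10), then by the Chinese remainder theorem s ≡ 25 (mod 90). This is exactly s ≡ 25 (mod 90).

(⇒) Suppose s ≡ 25 (mod 90); write s = 90j + 25. Since 9 ∣ 90, reducing mod 9 gives s ≡ 25 ≡ 7 (mod 9); since 10 ∣ 90, reducing mod 10 gives s ≡ 25 ≡ 5 (mod 10).

Both directions hold.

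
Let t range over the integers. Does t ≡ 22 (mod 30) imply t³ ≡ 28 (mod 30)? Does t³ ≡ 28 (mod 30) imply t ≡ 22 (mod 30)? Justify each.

(⟹) Suppose t ≡ 22 (mod 30). Write t = 30j + 22. Then (30j + 22)³ = 27000j³ + 59400j² + 43560j + 10648 = 30(900j³ + 1980j² + 1452j + 354) + 28, so t³ ≡ 28 (mod 30).

(⟸) Conversely, suppose t³ ≡ 28 (mod 30). The only residue r in {0, …, 29} with r³ ≡ 28 (mod 30) is r = 22, so t ≡ 22 (mod 30).

Both implications hold.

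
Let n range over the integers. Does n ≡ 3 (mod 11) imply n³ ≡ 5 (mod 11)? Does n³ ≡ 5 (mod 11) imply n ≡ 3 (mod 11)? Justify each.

Equivalent; both directions hold.

(→) Suppose n ≡ 3 (mod 11). Write n = 11j + 3. Then (11j + 3)³ = 1331j³ + 1089j² + 297j + 27 = 11(121j³ + 99j² + 27j + 2) + 5, so n³ ≡ 5 (mod 11).

(←) Conversely, suppose n³ ≡ 5 (mod 11). The only residue r in {0, …, 10} with r³ ≡ 5 (mod 11) is r = 3, so n ≡ 3 (mod 11).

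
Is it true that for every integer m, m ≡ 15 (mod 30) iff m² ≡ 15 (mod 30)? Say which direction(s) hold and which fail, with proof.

Forward direction. Suppose m ≡ 15 (mod 30). Write m = 30j + 15. Then (30j + 15)² = 900j² + 900j + 225 = 30(30j² + 30j + 7) + 15, so m² ≡ 15 (mod 30).

Converse. Suppose m² ≡ 15 (mod 30). The only residue r in {0, …, 29} with r² ≡ 15 (mod 30) is r = 15, so m ≡ 15 (mod 30).

Both directions hold.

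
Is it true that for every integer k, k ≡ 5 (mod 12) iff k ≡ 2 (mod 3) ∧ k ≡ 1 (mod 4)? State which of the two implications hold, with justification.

Both directions hold; the statement is true.

[⇒] Suppose k ≡ 5 (mod 12); write k = 12j + 5. Since 3 ∣ 12, reducing mod 3 gives k ≡ 5 ≡ 2 (mod 3); since 4 ∣ 12, reducing mod 4 gives k ≡ 5 ≡ 1 (mod 4).

[⇐] Conversely, if k ≡ 2 (mod 3) and k ≡ 1 (mod 4), then by the Chinese remainder theorem k ≡ 5 (mod 12). This is exactly k ≡ 5 (mod 12).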